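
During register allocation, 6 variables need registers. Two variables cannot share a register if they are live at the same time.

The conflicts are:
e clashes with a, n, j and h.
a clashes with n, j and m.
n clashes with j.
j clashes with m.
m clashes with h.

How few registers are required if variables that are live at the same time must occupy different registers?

e, a, n, j are mutually in conflict, so at least 4 registers are needed.
Using 4 registers: e=2, a=3, n=4, j=1, m=2, h=1. No two conflicting variables share a register.

4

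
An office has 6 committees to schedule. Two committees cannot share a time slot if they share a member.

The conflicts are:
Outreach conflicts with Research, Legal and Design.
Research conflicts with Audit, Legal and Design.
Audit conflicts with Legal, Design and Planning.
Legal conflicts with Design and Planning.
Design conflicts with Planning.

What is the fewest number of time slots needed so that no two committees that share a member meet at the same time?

4

Outreach, Research, Legal, Design all conflict with each other, so at least 4 time slots are needed.
4 time slots suffice: time slot 1 → {Legal}; time slot 2 → {Design}; time slot 3 → {Outreach, Audit}; time slot 4 → {Research, Planning}. Each listed conflict is separated.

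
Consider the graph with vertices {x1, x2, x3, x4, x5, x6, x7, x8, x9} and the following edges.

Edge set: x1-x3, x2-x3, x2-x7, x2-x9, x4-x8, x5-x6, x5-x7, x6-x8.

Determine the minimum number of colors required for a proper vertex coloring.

x6 and x8 are adjacent, so at least 2 colors are needed.
2 colors suffice: color 1 → {x1, x2, x5, x8}; color 2 → {x3, x4, x6, x7, x9}. Every edge joins two different colors.

2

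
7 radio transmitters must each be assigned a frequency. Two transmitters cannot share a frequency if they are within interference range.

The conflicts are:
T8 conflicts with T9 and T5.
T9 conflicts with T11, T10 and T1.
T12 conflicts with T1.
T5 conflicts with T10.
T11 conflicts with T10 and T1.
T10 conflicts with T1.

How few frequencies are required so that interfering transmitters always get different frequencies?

T9, T11, T10, T1 are mutually in conflict, so at least 4 frequencies are needed.
4 frequencies suffice: frequency 1 → {T8, T1}; frequency 2 → {T12, T10}; frequency 3 → {T9, T5}; frequency 4 → {T11}. Every pair that conflicts lands in different frequencies.

4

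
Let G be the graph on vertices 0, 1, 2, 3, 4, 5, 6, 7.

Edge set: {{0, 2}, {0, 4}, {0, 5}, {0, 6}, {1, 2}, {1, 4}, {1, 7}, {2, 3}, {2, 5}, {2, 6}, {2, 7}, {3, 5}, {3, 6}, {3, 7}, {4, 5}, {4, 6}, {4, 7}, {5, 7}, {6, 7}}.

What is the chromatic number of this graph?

2, 3, 6, 7 are mutually adjacent (a clique of size 4), so at least 4 colors are needed.
4 colors suffice: color red → {2, 4}; color blue → {0, 7}; color green → {1, 5, 6}; color yellow → {3}. Each edge has distinct colors on its endpoints.

4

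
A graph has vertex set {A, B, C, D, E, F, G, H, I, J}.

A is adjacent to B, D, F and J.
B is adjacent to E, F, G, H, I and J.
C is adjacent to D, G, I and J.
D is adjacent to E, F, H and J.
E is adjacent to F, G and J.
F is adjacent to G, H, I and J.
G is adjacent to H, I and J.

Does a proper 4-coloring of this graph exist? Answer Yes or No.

No

B, E, F, G, J are pairwise adjacent (a clique of size 5), so at least 5 colors are needed.
So 4 colors are not enough.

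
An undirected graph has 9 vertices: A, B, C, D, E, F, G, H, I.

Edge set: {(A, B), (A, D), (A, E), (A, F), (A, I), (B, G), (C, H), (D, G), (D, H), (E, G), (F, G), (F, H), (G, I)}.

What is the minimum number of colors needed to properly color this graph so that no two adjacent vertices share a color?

2

C and H are adjacent, so at least 2 colors are needed.
2 colors suffice: A=1, B=2, C=2, D=2, E=2, F=2, G=1, H=1, I=2. No two adjacent vertices share a color.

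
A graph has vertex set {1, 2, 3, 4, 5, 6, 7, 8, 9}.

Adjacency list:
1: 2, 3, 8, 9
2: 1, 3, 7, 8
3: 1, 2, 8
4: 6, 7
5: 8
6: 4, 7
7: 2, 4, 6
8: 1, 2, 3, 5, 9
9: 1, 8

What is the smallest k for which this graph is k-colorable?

1, 2, 3, 8 form a clique, so at least 4 colors are needed.
4 colors suffice: 1=c, 2=b, 3=d, 4=b, 5=b, 6=c, 7=a, 8=a, 9=b. Each edge has distinct colors on its endpoints.

4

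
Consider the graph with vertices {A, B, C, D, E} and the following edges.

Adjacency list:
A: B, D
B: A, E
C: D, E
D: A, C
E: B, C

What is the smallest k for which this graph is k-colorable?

The cycle E-B-A-D-C-E has odd length 5, so it cannot be 2-colored; at least 3 colors are needed.
3 colors suffice: color red → {A, C}; color blue → {B, D}; color green → {E}. Every edge joins two different colors.

3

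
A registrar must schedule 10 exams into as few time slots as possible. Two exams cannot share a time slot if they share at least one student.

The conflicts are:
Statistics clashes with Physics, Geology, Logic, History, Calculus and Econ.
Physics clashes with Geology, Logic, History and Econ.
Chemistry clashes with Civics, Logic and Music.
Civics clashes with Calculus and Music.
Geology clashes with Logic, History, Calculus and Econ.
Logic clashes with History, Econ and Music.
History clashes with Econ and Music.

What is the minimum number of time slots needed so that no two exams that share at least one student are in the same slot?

6

Statistics, Physics, Geology, Logic, History, Econ pairwise conflict, so at least 6 time slots are needed.
6 time slots suffice: Statistics=3, Physics=5, Chemistry=3, Civics=1, Geology=2, Logic=1, History=4, Calculus=4, Econ=6, Music=2. No two conflicting exams share a time slot.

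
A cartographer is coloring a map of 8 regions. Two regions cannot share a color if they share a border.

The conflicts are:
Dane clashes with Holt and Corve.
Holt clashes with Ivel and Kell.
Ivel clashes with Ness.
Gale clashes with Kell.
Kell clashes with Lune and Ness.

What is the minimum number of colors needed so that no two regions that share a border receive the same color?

2

Dane and Corve conflict, so at least 2 colors are needed.
A valid assignment using 2 colors: Dane=1, Holt=2, Corve=2, Ivel=1, Gale=2, Kell=1, Lune=2, Ness=2. Every pair that conflicts lands in different colors.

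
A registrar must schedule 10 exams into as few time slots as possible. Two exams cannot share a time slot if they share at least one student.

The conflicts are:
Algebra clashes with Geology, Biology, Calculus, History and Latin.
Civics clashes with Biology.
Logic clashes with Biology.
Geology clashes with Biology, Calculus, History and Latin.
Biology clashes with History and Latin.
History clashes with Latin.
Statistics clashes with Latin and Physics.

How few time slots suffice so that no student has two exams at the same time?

Algebra, Geology, Biology, History, Latin all conflict with each other, so at least 5 time slots are needed.
5 time slots suffice: time slot 1 → {Biology, Calculus, Statistics}; time slot 2 → {Algebra, Civics, Logic, Physics}; time slot 3 → {Latin}; time slot 4 → {Geology}; time slot 5 → {History}. No two conflicting exams share a time slot.

5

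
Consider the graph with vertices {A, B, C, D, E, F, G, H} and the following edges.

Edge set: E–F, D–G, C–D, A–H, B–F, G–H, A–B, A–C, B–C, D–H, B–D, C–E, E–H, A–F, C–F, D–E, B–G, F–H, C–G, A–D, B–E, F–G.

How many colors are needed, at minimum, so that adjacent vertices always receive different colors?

A, B, C, D form a clique, so at least 4 colors are needed.
4 colors suffice: A=4, B=3, C=2, D=1, E=4, F=1, G=4, H=2. Every edge joins two different colors.

4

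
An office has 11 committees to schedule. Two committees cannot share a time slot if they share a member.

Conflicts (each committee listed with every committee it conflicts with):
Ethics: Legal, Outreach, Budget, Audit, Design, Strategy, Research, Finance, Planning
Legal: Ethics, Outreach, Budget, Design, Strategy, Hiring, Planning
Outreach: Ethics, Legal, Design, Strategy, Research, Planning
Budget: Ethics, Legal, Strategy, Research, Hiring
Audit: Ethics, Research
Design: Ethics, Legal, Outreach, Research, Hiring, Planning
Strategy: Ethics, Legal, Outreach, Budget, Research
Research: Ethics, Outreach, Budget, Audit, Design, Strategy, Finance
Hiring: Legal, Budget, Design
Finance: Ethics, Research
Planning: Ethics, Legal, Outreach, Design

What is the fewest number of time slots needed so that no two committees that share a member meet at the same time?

Ethics, Legal, Outreach, Design, Planning pairwise conflict, so at least 5 time slots are needed.
Using 5 time slots: Ethics=1, Legal=2, Outreach=3, Budget=3, Audit=3, Design=4, Strategy=4, Research=2, Hiring=1, Finance=3, Planning=5. Each listed conflict is separated.

5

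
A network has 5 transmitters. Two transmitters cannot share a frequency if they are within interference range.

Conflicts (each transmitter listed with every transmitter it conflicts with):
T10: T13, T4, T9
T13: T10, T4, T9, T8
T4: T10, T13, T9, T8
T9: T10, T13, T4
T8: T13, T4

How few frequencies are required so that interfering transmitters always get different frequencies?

4

T10, T13, T4, T9 pairwise conflict, so at least 4 frequencies are needed.
A valid assignment using 4 frequencies: T10=3, T13=1, T4=2, T9=4, T8=3. Every pair that conflicts lands in different frequencies.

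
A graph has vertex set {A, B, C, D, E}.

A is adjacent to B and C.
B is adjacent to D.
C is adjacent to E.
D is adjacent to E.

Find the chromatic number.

3

The cycle C-A-B-D-E-C has odd length 5, so it cannot be 2-colored; at least 3 colors are needed.
3 colors suffice: color 1 → {B, C}; color 2 → {A, E}; color 3 → {D}. Each edge has distinct colors on its endpoints.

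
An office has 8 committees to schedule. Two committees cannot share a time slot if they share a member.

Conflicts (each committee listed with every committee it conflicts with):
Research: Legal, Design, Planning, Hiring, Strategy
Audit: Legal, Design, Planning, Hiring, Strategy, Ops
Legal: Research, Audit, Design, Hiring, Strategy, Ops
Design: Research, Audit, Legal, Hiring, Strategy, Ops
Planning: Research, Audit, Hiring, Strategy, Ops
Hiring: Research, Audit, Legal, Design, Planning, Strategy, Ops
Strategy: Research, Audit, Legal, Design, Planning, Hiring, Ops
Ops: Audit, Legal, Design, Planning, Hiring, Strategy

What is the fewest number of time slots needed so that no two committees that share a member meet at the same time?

6

Audit, Legal, Design, Hiring, Strategy, Ops pairwise conflict, so at least 6 time slots are needed.
6 time slots suffice: time slot 1 → {Strategy}; time slot 2 → {Hiring}; time slot 3 → {Research, Audit}; time slot 4 → {Legal, Planning}; time slot 5 → {Ops}; time slot 6 → {Design}. No two conflicting committees share a time slot.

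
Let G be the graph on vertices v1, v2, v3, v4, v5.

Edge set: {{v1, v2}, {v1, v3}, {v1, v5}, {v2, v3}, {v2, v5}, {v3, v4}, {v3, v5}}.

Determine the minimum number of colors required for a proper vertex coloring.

v1, v2, v3, v5 form a clique, so at least 4 colors are needed.
4 colors suffice: v1=4, v2=2, v3=1, v4=2, v5=3. Each edge has distinct colors on its endpoints.

4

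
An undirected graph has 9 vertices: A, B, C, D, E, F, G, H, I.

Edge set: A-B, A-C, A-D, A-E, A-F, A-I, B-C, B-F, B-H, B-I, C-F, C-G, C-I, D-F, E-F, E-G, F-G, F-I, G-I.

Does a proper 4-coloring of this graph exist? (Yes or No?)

A, B, C, F, I form a clique, so at least 5 colors are needed.
So 4 colors are not enough.

No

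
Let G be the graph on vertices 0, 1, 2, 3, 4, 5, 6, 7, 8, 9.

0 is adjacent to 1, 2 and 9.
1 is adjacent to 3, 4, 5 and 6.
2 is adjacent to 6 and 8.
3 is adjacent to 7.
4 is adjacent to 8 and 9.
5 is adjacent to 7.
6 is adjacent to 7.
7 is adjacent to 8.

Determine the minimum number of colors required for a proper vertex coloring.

The cycle 4-1-5-7-8-4 has odd length 5, so it cannot be 2-colored; at least 3 colors are needed.
3 colors suffice: color red → {1, 2, 7, 9}; color blue → {0, 3, 5, 6, 8}; color green → {4}. Every edge joins two different colors.

3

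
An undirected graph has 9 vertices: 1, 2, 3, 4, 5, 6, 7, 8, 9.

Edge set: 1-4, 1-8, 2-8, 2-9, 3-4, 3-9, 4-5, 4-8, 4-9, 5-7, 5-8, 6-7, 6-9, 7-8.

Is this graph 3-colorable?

The chromatic number is 3. 5, 7, 8 are pairwise adjacent, so at least 3 colors are needed.
3 colors suffice: 1=c, 2=b, 3=c, 4=b, 5=c, 6=c, 7=b, 8=a, 9=a.
That is already a proper 3-coloring.

Yes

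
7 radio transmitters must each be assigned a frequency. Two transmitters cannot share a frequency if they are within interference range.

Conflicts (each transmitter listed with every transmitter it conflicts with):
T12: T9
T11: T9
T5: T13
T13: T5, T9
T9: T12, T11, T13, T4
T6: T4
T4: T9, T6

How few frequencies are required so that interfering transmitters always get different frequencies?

2

T9 and T4 conflict, so at least 2 frequencies are needed.
2 frequencies suffice: T12=2, T11=2, T5=1, T13=2, T9=1, T6=1, T4=2. Every pair that conflicts lands in different frequencies.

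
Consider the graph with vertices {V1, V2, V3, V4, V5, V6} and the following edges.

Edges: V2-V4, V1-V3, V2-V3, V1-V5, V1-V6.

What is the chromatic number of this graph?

V1 and V6 are adjacent, so at least 2 colors are needed.
2 colors suffice: V1=1, V2=1, V3=2, V4=2, V5=2, V6=2. Every edge joins two different colors.

2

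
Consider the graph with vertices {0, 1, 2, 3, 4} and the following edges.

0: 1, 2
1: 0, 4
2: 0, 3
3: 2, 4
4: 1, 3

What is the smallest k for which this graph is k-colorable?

3

The cycle 0-2-3-4-1-0 has odd length 5, so it cannot be 2-colored; at least 3 colors are needed.
A valid assignment using 3 colors: 0=red, 1=green, 2=blue, 3=red, 4=blue. No two adjacent vertices share a color.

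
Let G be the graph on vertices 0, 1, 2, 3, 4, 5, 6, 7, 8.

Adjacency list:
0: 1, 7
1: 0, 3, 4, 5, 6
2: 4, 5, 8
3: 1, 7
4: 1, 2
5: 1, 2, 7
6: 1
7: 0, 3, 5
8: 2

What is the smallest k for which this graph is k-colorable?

0 and 1 are adjacent, so at least 2 colors are needed.
2 colors suffice: color a → {1, 2, 7}; color b → {0, 3, 4, 5, 6, 8}. Every edge joins two different colors.

2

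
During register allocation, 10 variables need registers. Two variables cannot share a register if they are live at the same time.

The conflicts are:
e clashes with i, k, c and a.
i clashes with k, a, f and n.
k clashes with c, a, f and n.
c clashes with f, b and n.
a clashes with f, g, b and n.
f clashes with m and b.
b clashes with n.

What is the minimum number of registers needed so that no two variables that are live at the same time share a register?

i, k, a, f pairwise conflict, so at least 4 registers are needed.
A valid assignment using 4 registers: e=2, i=4, k=3, c=1, a=1, f=2, g=2, m=1, b=3, n=2. No two conflicting variables share a register.

4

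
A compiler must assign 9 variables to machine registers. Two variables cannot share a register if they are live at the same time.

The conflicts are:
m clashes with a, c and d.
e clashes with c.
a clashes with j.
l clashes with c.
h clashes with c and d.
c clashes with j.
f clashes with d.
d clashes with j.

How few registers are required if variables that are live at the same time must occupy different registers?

2

a and j conflict, so at least 2 registers are needed.
2 registers suffice: register 1 → {a, c, d}; register 2 → {m, e, l, h, f, j}. Every pair that conflicts lands in different registers.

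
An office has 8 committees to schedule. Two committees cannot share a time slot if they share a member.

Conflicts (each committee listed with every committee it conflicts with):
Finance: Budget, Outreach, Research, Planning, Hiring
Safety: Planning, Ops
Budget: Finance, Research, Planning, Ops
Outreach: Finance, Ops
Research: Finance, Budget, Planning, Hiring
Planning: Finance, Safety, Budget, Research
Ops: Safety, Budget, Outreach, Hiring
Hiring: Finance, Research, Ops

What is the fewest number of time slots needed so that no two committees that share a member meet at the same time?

4

Finance, Budget, Research, Planning are mutually in conflict, so at least 4 time slots are needed.
Using 4 time slots: Finance=1, Safety=2, Budget=4, Outreach=2, Research=2, Planning=3, Ops=1, Hiring=3. Each listed conflict is separated.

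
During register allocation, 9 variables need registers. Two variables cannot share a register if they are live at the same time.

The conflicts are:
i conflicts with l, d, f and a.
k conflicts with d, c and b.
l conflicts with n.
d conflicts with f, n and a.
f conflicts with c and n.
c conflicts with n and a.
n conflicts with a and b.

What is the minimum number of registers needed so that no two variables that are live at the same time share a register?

c, n, a are mutually in conflict, so at least 3 registers are needed.
Using 3 registers: i=1, k=1, l=2, d=2, f=3, c=2, n=1, a=3, b=2. Every pair that conflicts lands in different registers.

3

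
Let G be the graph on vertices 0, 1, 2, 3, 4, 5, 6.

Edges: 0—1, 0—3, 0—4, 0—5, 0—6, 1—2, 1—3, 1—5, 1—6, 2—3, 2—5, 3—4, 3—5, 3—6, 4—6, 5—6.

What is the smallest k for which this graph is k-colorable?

5

0, 1, 3, 5, 6 are mutually adjacent (a clique of size 5), so at least 5 colors are needed.
5 colors suffice: color red → {3}; color blue → {1, 4}; color green → {5}; color yellow → {0, 2}; color purple → {6}. Every edge joins two different colors.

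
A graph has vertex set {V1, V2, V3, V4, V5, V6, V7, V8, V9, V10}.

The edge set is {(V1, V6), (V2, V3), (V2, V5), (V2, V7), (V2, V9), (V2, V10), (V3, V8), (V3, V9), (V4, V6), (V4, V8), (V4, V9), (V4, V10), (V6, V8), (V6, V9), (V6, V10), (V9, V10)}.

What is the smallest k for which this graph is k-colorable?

V4, V6, V9, V10 are mutually adjacent (a clique of size 4), so at least 4 colors are needed.
One proper 4-coloring: V1=2, V2=1, V3=3, V4=3, V5=2, V6=1, V7=2, V8=2, V9=2, V10=4. Each edge has distinct colors on its endpoints.

4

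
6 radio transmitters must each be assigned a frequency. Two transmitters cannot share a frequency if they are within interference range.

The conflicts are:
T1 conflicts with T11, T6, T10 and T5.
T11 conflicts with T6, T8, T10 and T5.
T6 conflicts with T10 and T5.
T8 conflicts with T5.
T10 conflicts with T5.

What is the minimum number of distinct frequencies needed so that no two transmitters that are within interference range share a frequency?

5

T1, T11, T6, T10, T5 pairwise conflict, so at least 5 frequencies are needed.
5 frequencies suffice: frequency 1 → {T11}; frequency 2 → {T5}; frequency 3 → {T8, T10}; frequency 4 → {T1}; frequency 5 → {T6}. Each listed conflict is separated.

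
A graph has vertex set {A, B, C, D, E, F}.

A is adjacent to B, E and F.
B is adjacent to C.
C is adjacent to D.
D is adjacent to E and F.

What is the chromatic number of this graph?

3

The cycle C-B-A-E-D-C has odd length 5, so it cannot be 2-colored; at least 3 colors are needed.
One proper 3-coloring: A=1, B=3, C=2, D=1, E=2, F=2. Every edge joins two different colors.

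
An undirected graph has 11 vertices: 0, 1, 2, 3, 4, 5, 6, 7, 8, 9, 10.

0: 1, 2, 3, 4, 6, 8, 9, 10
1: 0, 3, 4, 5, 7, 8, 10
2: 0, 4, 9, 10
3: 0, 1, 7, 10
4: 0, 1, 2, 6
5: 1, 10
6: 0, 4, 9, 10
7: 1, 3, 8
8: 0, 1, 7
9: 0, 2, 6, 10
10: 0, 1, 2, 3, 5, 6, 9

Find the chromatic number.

0, 2, 9, 10 are pairwise adjacent (a clique of size 4), so at least 4 colors are needed.
4 colors suffice: 0=a, 1=c, 2=c, 3=d, 4=b, 5=a, 6=c, 7=a, 8=b, 9=d, 10=b. Every edge joins two different colors.

4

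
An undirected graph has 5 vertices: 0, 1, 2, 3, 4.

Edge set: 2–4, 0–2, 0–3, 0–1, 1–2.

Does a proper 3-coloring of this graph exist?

Yes

The chromatic number is 3. 0, 1, 2 are pairwise adjacent, so at least 3 colors are needed.
3 colors suffice: color red → {2, 3}; color blue → {0, 4}; color green → {1}.
That is already a proper 3-coloring.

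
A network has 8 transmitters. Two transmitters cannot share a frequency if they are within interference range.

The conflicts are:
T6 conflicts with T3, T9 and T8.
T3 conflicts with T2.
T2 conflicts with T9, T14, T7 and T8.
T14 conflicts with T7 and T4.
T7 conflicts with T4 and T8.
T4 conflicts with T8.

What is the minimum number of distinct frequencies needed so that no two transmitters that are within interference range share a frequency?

3

T2, T7, T8 are mutually in conflict, so at least 3 frequencies are needed.
A valid assignment using 3 frequencies: T6=1, T3=2, T2=1, T9=2, T14=2, T7=3, T4=1, T8=2. Each listed conflict is separated.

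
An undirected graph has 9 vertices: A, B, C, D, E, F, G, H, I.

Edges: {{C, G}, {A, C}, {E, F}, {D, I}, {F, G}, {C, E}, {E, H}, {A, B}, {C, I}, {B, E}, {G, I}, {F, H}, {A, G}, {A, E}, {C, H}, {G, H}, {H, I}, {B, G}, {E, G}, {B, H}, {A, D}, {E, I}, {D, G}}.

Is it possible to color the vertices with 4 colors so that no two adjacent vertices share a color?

C, E, G, H, I are pairwise adjacent (a clique of size 5), so at least 5 colors are needed.
So 4 colors are not enough.

No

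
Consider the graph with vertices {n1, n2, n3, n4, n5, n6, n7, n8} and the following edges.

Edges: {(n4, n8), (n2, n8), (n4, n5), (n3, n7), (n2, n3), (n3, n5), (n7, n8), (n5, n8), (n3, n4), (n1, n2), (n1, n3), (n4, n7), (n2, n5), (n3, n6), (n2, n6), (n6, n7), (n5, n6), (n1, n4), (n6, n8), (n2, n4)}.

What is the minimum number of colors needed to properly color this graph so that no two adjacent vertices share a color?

n2, n3, n5, n6 are pairwise adjacent (a clique of size 4), so at least 4 colors are needed.
4 colors suffice: color 1 → {n3, n8}; color 2 → {n2, n7}; color 3 → {n4, n6}; color 4 → {n1, n5}. No two adjacent vertices share a color.

4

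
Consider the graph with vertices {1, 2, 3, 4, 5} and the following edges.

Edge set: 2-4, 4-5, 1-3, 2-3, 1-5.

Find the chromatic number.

The cycle 2-3-1-5-4-2 has odd length 5, so it cannot be 2-colored; at least 3 colors are needed.
3 colors suffice: 1=red, 2=green, 3=blue, 4=red, 5=blue. No two adjacent vertices share a color.

3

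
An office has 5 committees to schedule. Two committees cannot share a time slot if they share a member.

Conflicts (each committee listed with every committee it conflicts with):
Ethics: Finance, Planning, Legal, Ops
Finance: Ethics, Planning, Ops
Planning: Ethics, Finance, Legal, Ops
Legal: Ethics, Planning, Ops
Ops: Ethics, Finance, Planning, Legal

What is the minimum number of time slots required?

Ethics, Planning, Legal, Ops all conflict with each other, so at least 4 time slots are needed.
4 time slots suffice: time slot 1 → {Planning}; time slot 2 → {Ethics}; time slot 3 → {Ops}; time slot 4 → {Finance, Legal}. Every pair that conflicts lands in different time slots.

4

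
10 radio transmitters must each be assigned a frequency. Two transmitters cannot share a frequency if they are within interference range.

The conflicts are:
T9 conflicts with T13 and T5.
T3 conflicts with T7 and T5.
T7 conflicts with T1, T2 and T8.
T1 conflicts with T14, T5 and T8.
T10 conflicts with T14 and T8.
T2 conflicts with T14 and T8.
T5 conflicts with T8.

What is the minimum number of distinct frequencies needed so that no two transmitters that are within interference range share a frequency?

3

T1, T5, T8 all conflict with each other, so at least 3 frequencies are needed.
Using 3 frequencies: T9=1, T3=1, T7=3, T1=2, T10=2, T2=2, T14=1, T13=2, T5=3, T8=1. Every pair that conflicts lands in different frequencies.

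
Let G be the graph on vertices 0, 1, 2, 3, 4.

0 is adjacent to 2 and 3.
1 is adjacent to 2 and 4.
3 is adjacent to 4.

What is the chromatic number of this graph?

The cycle 4-3-0-2-1-4 has odd length 5, so it cannot be 2-colored; at least 3 colors are needed.
3 colors suffice: 0=a, 1=b, 2=c, 3=b, 4=a. No two adjacent vertices share a color.

3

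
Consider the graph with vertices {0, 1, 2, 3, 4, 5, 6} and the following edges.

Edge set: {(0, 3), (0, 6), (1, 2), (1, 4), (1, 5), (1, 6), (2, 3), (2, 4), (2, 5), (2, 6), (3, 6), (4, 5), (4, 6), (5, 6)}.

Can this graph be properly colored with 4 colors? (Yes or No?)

No

1, 2, 4, 5, 6 are mutually adjacent (a clique of size 5), so at least 5 colors are needed.
So 4 colors are not enough.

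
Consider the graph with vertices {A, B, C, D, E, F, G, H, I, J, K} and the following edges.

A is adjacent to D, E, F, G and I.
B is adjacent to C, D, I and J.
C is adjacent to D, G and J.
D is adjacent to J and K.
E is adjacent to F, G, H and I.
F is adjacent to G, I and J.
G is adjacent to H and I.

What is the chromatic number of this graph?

5

A, E, F, G, I are pairwise adjacent (a clique of size 5), so at least 5 colors are needed.
5 colors suffice: color 1 → {D, G}; color 2 → {H, I, J, K}; color 3 → {A, B}; color 4 → {C, E}; color 5 → {F}. No two adjacent vertices share a color.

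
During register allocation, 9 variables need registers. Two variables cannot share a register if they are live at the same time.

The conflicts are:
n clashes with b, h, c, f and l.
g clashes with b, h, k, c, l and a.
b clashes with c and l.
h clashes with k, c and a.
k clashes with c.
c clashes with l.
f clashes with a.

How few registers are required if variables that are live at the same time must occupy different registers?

4

g, h, k, c all conflict with each other, so at least 4 registers are needed.
Using 4 registers: n=1, g=1, b=4, h=3, k=4, c=2, f=3, l=3, a=2. No two conflicting variables share a register.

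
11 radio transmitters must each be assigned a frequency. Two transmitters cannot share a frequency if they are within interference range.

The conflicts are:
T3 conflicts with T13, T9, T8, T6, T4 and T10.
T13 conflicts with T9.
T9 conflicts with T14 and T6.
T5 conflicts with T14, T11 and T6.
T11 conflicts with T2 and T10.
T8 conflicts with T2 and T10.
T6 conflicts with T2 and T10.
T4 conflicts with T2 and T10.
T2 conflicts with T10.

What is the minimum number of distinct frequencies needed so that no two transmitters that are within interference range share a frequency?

3

T8, T2, T10 all conflict with each other, so at least 3 frequencies are needed.
A valid assignment using 3 frequencies: T3=1, T13=3, T9=2, T5=1, T14=3, T11=3, T8=3, T6=3, T4=3, T2=1, T10=2. No two conflicting transmitters share a frequency.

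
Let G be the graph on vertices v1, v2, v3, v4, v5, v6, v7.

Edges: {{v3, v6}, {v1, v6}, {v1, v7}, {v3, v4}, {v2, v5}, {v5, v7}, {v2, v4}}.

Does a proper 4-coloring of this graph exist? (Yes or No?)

Yes

The chromatic number is 3. The cycle v1-v6-v3-v4-v2-v5-v7-v1 has odd length 7, so it cannot be 2-colored; at least 3 colors are needed.
3 colors suffice: color red → {v1, v4, v5}; color blue → {v2, v3, v7}; color green → {v6}.
Since 4 ≥ 3, a proper 4-coloring certainly exists.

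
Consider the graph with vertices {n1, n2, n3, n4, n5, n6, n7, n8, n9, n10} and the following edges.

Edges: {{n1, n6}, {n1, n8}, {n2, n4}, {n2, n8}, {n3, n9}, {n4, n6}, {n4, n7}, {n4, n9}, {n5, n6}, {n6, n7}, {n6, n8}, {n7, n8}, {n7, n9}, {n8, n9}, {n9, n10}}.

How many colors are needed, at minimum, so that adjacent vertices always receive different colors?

3

n4, n7, n9 are pairwise adjacent, so at least 3 colors are needed.
One proper 3-coloring: n1=3, n2=1, n3=2, n4=2, n5=2, n6=1, n7=3, n8=2, n9=1, n10=2. Every edge joins two different colors.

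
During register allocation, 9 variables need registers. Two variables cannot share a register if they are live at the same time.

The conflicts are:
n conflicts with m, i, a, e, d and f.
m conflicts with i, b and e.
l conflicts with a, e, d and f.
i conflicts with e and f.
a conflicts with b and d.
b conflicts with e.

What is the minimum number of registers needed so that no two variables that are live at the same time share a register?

4

n, m, i, e pairwise conflict, so at least 4 registers are needed.
4 registers suffice: register 1 → {n, l, b}; register 2 → {a, e, f}; register 3 → {i, d}; register 4 → {m}. Every pair that conflicts lands in different registers.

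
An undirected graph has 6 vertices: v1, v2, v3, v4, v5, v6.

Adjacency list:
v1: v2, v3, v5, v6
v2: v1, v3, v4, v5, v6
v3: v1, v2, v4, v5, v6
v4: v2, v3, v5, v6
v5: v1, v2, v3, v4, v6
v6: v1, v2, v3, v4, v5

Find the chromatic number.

v2, v3, v4, v5, v6 are pairwise adjacent (a clique of size 5), so at least 5 colors are needed.
One proper 5-coloring: v1=purple, v2=blue, v3=yellow, v4=purple, v5=green, v6=red. No two adjacent vertices share a color.

5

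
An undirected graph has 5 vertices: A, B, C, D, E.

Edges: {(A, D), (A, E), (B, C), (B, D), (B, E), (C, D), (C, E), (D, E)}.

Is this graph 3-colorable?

B, C, D, E are mutually adjacent (a clique of size 4), so at least 4 colors are needed.
So 3 colors are not enough.

No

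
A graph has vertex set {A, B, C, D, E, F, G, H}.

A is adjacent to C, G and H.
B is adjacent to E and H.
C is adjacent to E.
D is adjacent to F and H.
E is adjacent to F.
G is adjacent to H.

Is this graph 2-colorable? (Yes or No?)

No

A, G, H form a triangle, so at least 3 colors are needed.
So 2 colors are not enough.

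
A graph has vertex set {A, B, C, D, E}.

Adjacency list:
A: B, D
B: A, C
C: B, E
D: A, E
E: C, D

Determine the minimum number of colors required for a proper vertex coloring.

The cycle C-B-A-D-E-C has odd length 5, so it cannot be 2-colored; at least 3 colors are needed.
3 colors suffice: color 1 → {A, C}; color 2 → {B, D}; color 3 → {E}. Every edge joins two different colors.

3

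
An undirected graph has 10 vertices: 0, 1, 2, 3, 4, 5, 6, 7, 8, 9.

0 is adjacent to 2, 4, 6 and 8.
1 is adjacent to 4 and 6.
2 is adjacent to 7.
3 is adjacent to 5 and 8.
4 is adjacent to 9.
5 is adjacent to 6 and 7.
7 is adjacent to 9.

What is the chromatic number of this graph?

3

The cycle 8-0-6-5-3-8 has odd length 5, so it cannot be 2-colored; at least 3 colors are needed.
3 colors suffice: color red → {0, 1, 3, 7}; color blue → {2, 4, 6, 8}; color green → {5, 9}. No two adjacent vertices share a color.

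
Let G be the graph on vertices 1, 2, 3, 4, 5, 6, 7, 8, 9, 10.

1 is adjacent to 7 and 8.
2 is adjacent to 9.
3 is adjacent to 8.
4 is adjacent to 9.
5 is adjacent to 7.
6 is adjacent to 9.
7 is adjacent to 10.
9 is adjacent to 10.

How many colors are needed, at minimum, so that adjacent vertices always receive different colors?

9 and 10 are adjacent, so at least 2 colors are needed.
2 colors suffice: 1=blue, 2=blue, 3=blue, 4=blue, 5=blue, 6=blue, 7=red, 8=red, 9=red, 10=blue. No two adjacent vertices share a color.

2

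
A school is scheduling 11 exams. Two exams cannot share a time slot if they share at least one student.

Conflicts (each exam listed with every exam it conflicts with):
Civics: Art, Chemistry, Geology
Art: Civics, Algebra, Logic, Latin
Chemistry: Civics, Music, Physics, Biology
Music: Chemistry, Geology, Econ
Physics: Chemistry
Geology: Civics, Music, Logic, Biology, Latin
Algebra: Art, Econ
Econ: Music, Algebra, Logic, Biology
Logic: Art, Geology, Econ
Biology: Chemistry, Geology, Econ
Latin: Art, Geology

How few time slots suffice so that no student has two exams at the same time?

Geology and Latin conflict, so at least 2 time slots are needed.
2 time slots suffice: time slot 1 → {Art, Chemistry, Geology, Econ}; time slot 2 → {Civics, Music, Physics, Algebra, Logic, Biology, Latin}. Every pair that conflicts lands in different time slots.

2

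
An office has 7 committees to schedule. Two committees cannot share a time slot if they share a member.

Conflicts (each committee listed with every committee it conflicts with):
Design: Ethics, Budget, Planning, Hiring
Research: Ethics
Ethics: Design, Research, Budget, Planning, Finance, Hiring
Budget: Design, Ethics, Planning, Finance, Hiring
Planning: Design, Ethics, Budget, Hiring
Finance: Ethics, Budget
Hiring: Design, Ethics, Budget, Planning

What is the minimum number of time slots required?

5

Design, Ethics, Budget, Planning, Hiring are mutually in conflict, so at least 5 time slots are needed.
5 time slots suffice: time slot 1 → {Ethics}; time slot 2 → {Research, Budget}; time slot 3 → {Finance, Hiring}; time slot 4 → {Design}; time slot 5 → {Planning}. No two conflicting committees share a time slot.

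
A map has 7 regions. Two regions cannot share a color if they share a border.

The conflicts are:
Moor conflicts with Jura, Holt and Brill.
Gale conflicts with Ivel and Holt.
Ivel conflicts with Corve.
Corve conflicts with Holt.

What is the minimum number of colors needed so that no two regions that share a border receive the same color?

Corve and Holt conflict, so at least 2 colors are needed.
2 colors suffice: color 1 → {Moor, Gale, Corve}; color 2 → {Ivel, Jura, Holt, Brill}. No two conflicting regions share a color.

2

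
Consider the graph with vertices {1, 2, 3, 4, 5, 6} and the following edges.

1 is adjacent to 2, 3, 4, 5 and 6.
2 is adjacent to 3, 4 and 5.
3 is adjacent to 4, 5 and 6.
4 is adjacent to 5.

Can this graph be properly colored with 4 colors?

1, 2, 3, 4, 5 form a clique, so at least 5 colors are needed.
So 4 colors are not enough.

No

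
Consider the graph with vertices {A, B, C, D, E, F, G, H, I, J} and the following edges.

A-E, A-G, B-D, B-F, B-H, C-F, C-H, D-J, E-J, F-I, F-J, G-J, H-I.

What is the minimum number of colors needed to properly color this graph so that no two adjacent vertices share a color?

2

A and E are adjacent, so at least 2 colors are needed.
One proper 2-coloring: A=2, B=2, C=2, D=1, E=1, F=1, G=1, H=1, I=2, J=2. Each edge has distinct colors on its endpoints.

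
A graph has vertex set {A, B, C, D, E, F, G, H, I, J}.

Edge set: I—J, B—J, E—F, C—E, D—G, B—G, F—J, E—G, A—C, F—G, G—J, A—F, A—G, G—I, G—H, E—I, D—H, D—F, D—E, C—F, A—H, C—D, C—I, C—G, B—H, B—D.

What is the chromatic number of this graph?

5

C, D, E, F, G form a clique, so at least 5 colors are needed.
5 colors suffice: color 1 → {G}; color 2 → {C, H, J}; color 3 → {A, D, I}; color 4 → {B, F}; color 5 → {E}. Every edge joins two different colors.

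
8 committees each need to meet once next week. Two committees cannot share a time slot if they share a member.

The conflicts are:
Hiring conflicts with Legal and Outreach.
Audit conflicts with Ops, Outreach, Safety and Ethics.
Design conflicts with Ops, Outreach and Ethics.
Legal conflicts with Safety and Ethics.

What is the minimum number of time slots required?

3

The cycle Legal-Safety-Audit-Outreach-Hiring-Legal has odd length 5, so it cannot be 2-colored; at least 3 time slots are needed.
3 time slots suffice: time slot 1 → {Audit, Design, Legal}; time slot 2 → {Ops, Outreach, Safety, Ethics}; time slot 3 → {Hiring}. Each listed conflict is separated.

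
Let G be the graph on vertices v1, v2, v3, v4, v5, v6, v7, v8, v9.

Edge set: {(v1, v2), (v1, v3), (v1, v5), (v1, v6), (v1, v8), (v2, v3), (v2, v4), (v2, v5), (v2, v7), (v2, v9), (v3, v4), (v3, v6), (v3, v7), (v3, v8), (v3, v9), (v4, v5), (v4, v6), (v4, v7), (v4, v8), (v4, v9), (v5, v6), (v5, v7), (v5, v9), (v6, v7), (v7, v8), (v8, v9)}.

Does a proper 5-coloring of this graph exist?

Yes

The chromatic number is 4. v2, v3, v4, v7 form a clique, so at least 4 colors are needed.
4 colors suffice: color red → {v3, v5}; color blue → {v1, v4}; color green → {v2, v6, v8}; color yellow → {v7, v9}.
Since 5 ≥ 4, a proper 5-coloring certainly exists.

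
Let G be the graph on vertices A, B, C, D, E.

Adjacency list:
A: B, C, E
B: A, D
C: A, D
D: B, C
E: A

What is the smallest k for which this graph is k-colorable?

2

A and E are adjacent, so at least 2 colors are needed.
A valid assignment using 2 colors: A=1, B=2, C=2, D=1, E=2. Each edge has distinct colors on its endpoints.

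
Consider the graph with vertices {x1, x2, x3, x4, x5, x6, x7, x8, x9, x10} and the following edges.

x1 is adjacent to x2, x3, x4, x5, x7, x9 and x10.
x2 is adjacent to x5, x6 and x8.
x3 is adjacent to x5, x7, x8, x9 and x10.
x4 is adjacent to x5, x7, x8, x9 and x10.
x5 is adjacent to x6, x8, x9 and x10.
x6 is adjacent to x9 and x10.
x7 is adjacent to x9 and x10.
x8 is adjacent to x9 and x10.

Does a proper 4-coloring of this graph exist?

Yes

The chromatic number is 4. x1, x3, x5, x9 are mutually adjacent (a clique of size 4), so at least 4 colors are needed.
4 colors suffice: color R → {x5, x7}; color B → {x2, x9, x10}; color G → {x1, x6, x8}; color Y → {x3, x4}.
That is already a proper 4-coloring.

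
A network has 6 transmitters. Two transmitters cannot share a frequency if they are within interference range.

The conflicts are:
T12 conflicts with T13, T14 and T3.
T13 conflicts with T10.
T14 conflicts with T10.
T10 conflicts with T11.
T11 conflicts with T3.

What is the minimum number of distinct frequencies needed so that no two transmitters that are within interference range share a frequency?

3

The cycle T12-T14-T10-T11-T3-T12 has odd length 5, so it cannot be 2-colored; at least 3 frequencies are needed.
3 frequencies suffice: frequency 1 → {T12, T10}; frequency 2 → {T13, T14, T11}; frequency 3 → {T3}. Every pair that conflicts lands in different frequencies.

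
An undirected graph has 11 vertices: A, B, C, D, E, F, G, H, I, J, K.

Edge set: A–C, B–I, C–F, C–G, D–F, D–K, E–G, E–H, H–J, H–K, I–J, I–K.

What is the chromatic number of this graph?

3

The cycle D-K-H-E-G-C-F-D has odd length 7, so it cannot be 2-colored; at least 3 colors are needed.
3 colors suffice: color 1 → {C, D, H, I}; color 2 → {A, B, E, F, J, K}; color 3 → {G}. Each edge has distinct colors on its endpoints.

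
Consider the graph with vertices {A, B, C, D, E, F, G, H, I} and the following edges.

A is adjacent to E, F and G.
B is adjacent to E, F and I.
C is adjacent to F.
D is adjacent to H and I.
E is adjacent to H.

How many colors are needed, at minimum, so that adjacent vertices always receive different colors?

The cycle D-H-E-B-I-D has odd length 5, so it cannot be 2-colored; at least 3 colors are needed.
A valid assignment using 3 colors: A=2, B=2, C=2, D=1, E=1, F=1, G=1, H=2, I=3. Every edge joins two different colors.

3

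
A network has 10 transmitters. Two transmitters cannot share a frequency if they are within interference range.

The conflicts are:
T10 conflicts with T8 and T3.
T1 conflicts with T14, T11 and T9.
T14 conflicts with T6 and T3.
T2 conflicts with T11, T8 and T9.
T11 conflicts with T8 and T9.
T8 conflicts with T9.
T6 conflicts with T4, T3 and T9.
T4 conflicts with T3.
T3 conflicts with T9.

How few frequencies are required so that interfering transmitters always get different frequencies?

T2, T11, T8, T9 pairwise conflict, so at least 4 frequencies are needed.
4 frequencies suffice: frequency 1 → {T10, T14, T4, T9}; frequency 2 → {T11, T3}; frequency 3 → {T1, T8, T6}; frequency 4 → {T2}. Each listed conflict is separated.

4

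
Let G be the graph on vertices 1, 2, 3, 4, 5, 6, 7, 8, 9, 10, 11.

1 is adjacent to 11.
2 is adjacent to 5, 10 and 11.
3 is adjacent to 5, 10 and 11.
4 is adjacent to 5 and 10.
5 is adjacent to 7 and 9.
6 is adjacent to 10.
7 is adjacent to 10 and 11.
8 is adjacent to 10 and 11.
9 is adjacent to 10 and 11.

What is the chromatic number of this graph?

3 and 5 are adjacent, so at least 2 colors are needed.
2 colors suffice: color a → {5, 10, 11}; color b → {1, 2, 3, 4, 6, 7, 8, 9}. Every edge joins two different colors.

2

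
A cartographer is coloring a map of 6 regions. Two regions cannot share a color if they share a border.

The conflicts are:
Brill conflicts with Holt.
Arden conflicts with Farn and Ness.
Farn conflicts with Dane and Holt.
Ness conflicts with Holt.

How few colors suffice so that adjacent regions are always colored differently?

2

Brill and Holt conflict, so at least 2 colors are needed.
A valid assignment using 2 colors: Brill=2, Arden=1, Farn=2, Dane=1, Ness=2, Holt=1. Every pair that conflicts lands in different colors.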